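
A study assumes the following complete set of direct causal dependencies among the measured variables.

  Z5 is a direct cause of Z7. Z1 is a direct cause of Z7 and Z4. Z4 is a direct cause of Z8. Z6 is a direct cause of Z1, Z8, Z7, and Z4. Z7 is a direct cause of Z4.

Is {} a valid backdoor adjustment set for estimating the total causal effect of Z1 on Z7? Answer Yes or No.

No

Backdoor paths from Z1 to Z7 (paths whose first edge points into Z1):
  P1: Z1 <- Z6 -> Z7
  P2: Z1 <- Z6 -> Z4 <- Z7
  P3: Z1 <- Z6 -> Z8 <- Z4 <- Z7
Condition 1 (no descendant of Z1 in the set): holds — descendants of Z1 are {Z4, Z7, Z8}; none are in {}.
Condition 2 (every backdoor path blocked by {}):
  P1: open — no interior node is in the conditioning set.
  P2: blocked at collider Z4 (neither it nor any descendant is in the conditioning set).
  P3: blocked at collider Z8 (neither it nor any descendant is in the conditioning set).
{} does not satisfy the backdoor criterion.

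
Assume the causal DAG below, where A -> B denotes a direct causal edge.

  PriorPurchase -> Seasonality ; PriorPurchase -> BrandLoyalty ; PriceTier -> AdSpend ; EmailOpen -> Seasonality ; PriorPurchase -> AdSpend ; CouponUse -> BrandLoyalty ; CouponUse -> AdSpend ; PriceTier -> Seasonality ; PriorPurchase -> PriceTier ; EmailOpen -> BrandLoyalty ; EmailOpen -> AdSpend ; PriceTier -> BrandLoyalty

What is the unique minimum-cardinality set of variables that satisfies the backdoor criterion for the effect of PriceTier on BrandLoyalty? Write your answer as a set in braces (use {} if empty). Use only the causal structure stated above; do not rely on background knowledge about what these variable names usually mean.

{PriorPurchase}

Variables eligible for adjustment (non-descendants of PriceTier, excluding PriceTier and BrandLoyalty): {CouponUse, EmailOpen, PriorPurchase}.
Backdoor paths from PriceTier to BrandLoyalty:
  P1: PriceTier <- PriorPurchase -> Seasonality <- EmailOpen -> BrandLoyalty
  P2: PriceTier <- PriorPurchase -> Seasonality <- EmailOpen -> AdSpend <- CouponUse -> BrandLoyalty
  P3: PriceTier <- PriorPurchase -> BrandLoyalty
  P4: PriceTier <- PriorPurchase -> AdSpend <- EmailOpen -> BrandLoyalty
  P5: PriceTier <- PriorPurchase -> AdSpend <- CouponUse -> BrandLoyalty
The empty set is not sufficient: P3 (PriceTier <- PriorPurchase -> BrandLoyalty) has no collider blocking it and no conditioned non-collider, so it is open.
Try {PriorPurchase}:
  P1: blocked at fork node PriorPurchase ∈ conditioning set.
  P2: blocked at fork node PriorPurchase ∈ conditioning set.
  P3: blocked at fork node PriorPurchase ∈ conditioning set.
  P4: blocked at fork node PriorPurchase ∈ conditioning set.
  P5: blocked at fork node PriorPurchase ∈ conditioning set.
{PriorPurchase} contains no descendant of PriceTier and blocks every backdoor path.
No other singleton works — e.g. {EmailOpen} leaves P3 open — so {PriorPurchase} is the unique smallest valid adjustment set.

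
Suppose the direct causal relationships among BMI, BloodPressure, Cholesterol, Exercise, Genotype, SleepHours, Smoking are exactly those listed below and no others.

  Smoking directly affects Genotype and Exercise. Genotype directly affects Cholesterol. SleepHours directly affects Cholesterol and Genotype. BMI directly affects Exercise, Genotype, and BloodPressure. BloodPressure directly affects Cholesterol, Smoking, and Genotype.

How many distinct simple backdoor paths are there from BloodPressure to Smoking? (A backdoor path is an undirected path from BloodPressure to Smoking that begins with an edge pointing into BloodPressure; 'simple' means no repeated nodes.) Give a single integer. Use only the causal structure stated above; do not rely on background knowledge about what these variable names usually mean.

2

A backdoor path from BloodPressure to Smoking is any simple undirected path whose first edge points into BloodPressure (i.e. leaves BloodPressure via a parent).
Parents of BloodPressure: {BMI}.
Enumerating:
  P1: BloodPressure <- BMI -> Exercise <- Smoking
  P2: BloodPressure <- BMI -> Genotype <- Smoking
That exhausts the simple backdoor paths. Count: 2.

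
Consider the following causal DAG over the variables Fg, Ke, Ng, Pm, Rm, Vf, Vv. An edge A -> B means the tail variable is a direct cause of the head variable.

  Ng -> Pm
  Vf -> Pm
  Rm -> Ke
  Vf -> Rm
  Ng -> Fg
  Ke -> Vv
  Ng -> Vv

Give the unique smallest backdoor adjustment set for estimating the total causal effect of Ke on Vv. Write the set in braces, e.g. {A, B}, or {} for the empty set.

{}

Variables eligible for adjustment (non-descendants of Ke, excluding Ke and Vv): {Fg, Ng, Pm, Rm, Vf}.
Backdoor paths from Ke to Vv:
  P1: Ke <- Rm <- Vf -> Pm <- Ng -> Vv
Each backdoor path contains an unconditioned collider, so every path is already blocked with the empty conditioning set:
  P1: blocked at collider Pm (neither it nor any descendant is in the conditioning set).
The empty set is therefore the unique smallest valid set.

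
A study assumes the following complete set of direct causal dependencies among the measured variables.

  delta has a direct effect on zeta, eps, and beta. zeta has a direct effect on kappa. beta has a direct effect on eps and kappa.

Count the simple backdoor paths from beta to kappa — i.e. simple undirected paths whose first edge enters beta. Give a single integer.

1

A backdoor path from beta to kappa is any simple undirected path whose first edge points into beta (i.e. leaves beta via a parent).
Parents of beta: {delta}.
Enumerating:
  P1: beta <- delta -> zeta -> kappa
That exhausts the simple backdoor paths. Count: 1.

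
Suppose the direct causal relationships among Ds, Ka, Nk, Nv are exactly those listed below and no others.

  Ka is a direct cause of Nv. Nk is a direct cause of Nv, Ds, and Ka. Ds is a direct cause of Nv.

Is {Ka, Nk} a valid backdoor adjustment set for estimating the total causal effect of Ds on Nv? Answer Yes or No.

Backdoor paths from Ds to Nv (paths whose first edge points into Ds):
  P1: Ds <- Nk -> Ka -> Nv
  P2: Ds <- Nk -> Nv
Condition 1 (no descendant of Ds in the set): holds — descendants of Ds are {Nv}; none are in {Ka, Nk}.
Condition 2 (every backdoor path blocked by {Ka, Nk}):
  P1: blocked at fork node Nk ∈ conditioning set.
  P2: blocked at fork node Nk ∈ conditioning set.
{Ka, Nk} satisfies the backdoor criterion.

Yes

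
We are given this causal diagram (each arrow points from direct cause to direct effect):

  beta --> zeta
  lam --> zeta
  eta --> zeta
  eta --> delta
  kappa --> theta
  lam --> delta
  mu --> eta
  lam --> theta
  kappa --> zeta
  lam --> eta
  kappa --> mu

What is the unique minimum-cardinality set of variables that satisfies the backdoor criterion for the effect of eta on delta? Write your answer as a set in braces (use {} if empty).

{lam}

Variables eligible for adjustment (non-descendants of eta, excluding eta and delta): {beta, kappa, lam, mu, theta}.
Backdoor paths from eta to delta:
  P1: eta <- lam -> delta
  P2: eta <- mu <- kappa -> theta <- lam -> delta
  P3: eta <- mu <- kappa -> zeta <- lam -> delta
The empty set is not sufficient: P1 (eta <- lam -> delta) has no collider blocking it and no conditioned non-collider, so it is open.
Try {lam}:
  P1: blocked at fork node lam ∈ conditioning set.
  P2: blocked at collider theta (neither it nor any descendant is in the conditioning set).
  P3: blocked at collider zeta (neither it nor any descendant is in the conditioning set).
{lam} contains no descendant of eta and blocks every backdoor path.
No other singleton works — e.g. {kappa} leaves P1 open — so {lam} is the unique smallest valid adjustment set.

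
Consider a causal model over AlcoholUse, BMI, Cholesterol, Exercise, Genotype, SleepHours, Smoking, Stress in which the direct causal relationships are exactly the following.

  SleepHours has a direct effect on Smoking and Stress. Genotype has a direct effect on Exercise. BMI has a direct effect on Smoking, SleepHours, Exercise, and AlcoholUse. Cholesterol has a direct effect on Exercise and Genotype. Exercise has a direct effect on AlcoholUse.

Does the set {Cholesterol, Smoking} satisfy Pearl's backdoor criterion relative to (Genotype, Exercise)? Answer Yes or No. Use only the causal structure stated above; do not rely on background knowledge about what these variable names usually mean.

Backdoor paths from Genotype to Exercise (paths whose first edge points into Genotype):
  P1: Genotype <- Cholesterol -> Exercise
Condition 1 (no descendant of Genotype in the set): holds — descendants of Genotype are {AlcoholUse, Exercise}; none are in {Cholesterol, Smoking}.
Condition 2 (every backdoor path blocked by {Cholesterol, Smoking}):
  P1: blocked at fork node Cholesterol ∈ conditioning set.
{Cholesterol, Smoking} satisfies the backdoor criterion.

Yes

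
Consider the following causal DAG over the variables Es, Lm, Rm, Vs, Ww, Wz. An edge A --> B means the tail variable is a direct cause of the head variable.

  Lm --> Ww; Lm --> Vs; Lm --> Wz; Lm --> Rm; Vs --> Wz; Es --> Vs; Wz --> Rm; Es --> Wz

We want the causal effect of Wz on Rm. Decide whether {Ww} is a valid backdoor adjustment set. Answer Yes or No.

No

Backdoor paths from Wz to Rm (paths whose first edge points into Wz):
  P1: Wz <- Lm -> Rm
  P2: Wz <- Es -> Vs <- Lm -> Rm
  P3: Wz <- Vs <- Lm -> Rm
Condition 1 (no descendant of Wz in the set): holds — descendants of Wz are {Rm}; none are in {Ww}.
Condition 2 (every backdoor path blocked by {Ww}):
  P1: open — no interior node is in the conditioning set.
  P2: blocked at collider Vs (neither it nor any descendant is in the conditioning set).
  P3: open — no interior node is in the conditioning set.
{Ww} does not satisfy the backdoor criterion.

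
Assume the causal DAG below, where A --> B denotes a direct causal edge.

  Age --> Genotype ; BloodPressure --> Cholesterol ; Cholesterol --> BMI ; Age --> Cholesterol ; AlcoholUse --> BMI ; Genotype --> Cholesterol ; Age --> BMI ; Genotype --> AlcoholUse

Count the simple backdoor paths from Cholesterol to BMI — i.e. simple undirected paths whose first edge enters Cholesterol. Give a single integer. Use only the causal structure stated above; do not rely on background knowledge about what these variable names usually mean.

A backdoor path from Cholesterol to BMI is any simple undirected path whose first edge points into Cholesterol (i.e. leaves Cholesterol via a parent).
Parents of Cholesterol: {Age, BloodPressure, Genotype}.
Enumerating:
  P1: Cholesterol <- Age -> Genotype -> AlcoholUse -> BMI
  P2: Cholesterol <- Age -> BMI
  P3: Cholesterol <- Genotype <- Age -> BMI
  P4: Cholesterol <- Genotype -> AlcoholUse -> BMI
That exhausts the simple backdoor paths. Count: 4.

4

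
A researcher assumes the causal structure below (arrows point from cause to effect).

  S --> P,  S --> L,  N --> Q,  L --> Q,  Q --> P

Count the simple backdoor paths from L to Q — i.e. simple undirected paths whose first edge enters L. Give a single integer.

1

A backdoor path from L to Q is any simple undirected path whose first edge points into L (i.e. leaves L via a parent).
Parents of L: {S}.
Enumerating:
  P1: L <- S -> P <- Q
That exhausts the simple backdoor paths. Count: 1.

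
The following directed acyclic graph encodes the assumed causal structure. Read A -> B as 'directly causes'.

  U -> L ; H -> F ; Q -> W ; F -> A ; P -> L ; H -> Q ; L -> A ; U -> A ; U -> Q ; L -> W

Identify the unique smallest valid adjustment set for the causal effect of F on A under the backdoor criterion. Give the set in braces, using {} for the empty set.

Variables eligible for adjustment (non-descendants of F, excluding F and A): {H, L, P, Q, U, W}.
Backdoor paths from F to A:
  P1: F <- H -> Q <- U -> L -> A
  P2: F <- H -> Q <- U -> A
  P3: F <- H -> Q -> W <- L <- U -> A
  P4: F <- H -> Q -> W <- L -> A
Each backdoor path contains an unconditioned collider, so every path is already blocked with the empty conditioning set:
  P1: blocked at collider Q (neither it nor any descendant is in the conditioning set).
  P2: blocked at collider Q (neither it nor any descendant is in the conditioning set).
  P3: blocked at collider W (neither it nor any descendant is in the conditioning set).
  P4: blocked at collider W (neither it nor any descendant is in the conditioning set).
The empty set is therefore the unique smallest valid set.

{}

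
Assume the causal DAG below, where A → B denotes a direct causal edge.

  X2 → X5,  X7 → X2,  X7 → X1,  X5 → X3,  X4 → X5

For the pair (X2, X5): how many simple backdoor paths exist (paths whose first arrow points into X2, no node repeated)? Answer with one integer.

A backdoor path from X2 to X5 is any simple undirected path whose first edge points into X2 (i.e. leaves X2 via a parent).
Parents of X2: {X7}.
No simple path from any parent of X2 reaches X5 without revisiting X2, so there are no backdoor paths.

0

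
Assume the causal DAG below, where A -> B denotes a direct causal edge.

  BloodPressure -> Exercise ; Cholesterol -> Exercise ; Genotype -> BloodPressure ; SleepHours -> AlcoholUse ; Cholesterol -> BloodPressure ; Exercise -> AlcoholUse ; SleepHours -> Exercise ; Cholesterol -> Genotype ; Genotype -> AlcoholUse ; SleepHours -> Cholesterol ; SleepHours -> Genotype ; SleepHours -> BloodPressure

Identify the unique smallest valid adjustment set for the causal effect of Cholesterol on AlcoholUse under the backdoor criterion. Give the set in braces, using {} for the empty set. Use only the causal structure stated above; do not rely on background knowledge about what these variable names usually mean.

{SleepHours}

Variables eligible for adjustment (non-descendants of Cholesterol, excluding Cholesterol and AlcoholUse): {SleepHours}.
Backdoor paths from Cholesterol to AlcoholUse:
  P1: Cholesterol <- SleepHours -> Genotype -> BloodPressure -> Exercise -> AlcoholUse
  P2: Cholesterol <- SleepHours -> Genotype -> AlcoholUse
  P3: Cholesterol <- SleepHours -> BloodPressure <- Genotype -> AlcoholUse
  P4: Cholesterol <- SleepHours -> BloodPressure -> Exercise -> AlcoholUse
  P5: Cholesterol <- SleepHours -> Exercise <- BloodPressure <- Genotype -> AlcoholUse
  P6: Cholesterol <- SleepHours -> Exercise -> AlcoholUse
  P7: Cholesterol <- SleepHours -> AlcoholUse
The empty set is not sufficient: P1 (Cholesterol <- SleepHours -> Genotype -> BloodPressure -> Exercise -> AlcoholUse) has no collider blocking it and no conditioned non-collider, so it is open.
Try {SleepHours}:
  P1: blocked at fork node SleepHours ∈ conditioning set.
  P2: blocked at fork node SleepHours ∈ conditioning set.
  P3: blocked at fork node SleepHours ∈ conditioning set.
  P4: blocked at fork node SleepHours ∈ conditioning set.
  P5: blocked at fork node SleepHours ∈ conditioning set.
  P6: blocked at fork node SleepHours ∈ conditioning set.
  P7: blocked at fork node SleepHours ∈ conditioning set.
{SleepHours} contains no descendant of Cholesterol and blocks every backdoor path.
{SleepHours} is the unique smallest valid adjustment set.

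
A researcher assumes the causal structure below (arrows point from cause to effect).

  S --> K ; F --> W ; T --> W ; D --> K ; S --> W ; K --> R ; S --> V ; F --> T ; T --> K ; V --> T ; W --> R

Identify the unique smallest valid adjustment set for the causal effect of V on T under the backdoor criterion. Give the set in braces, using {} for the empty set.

Variables eligible for adjustment (non-descendants of V, excluding V and T): {D, F, S}.
Backdoor paths from V to T:
  P1: V <- S -> K <- T
  P2: V <- S -> K -> R <- W <- F -> T
  P3: V <- S -> K -> R <- W <- T
  P4: V <- S -> W <- F -> T
  P5: V <- S -> W <- T
  P6: V <- S -> W -> R <- K <- T
Each backdoor path contains an unconditioned collider, so every path is already blocked with the empty conditioning set:
  P1: blocked at collider K (neither it nor any descendant is in the conditioning set).
  P2: blocked at collider R (neither it nor any descendant is in the conditioning set).
  P3: blocked at collider R (neither it nor any descendant is in the conditioning set).
  P4: blocked at collider W (neither it nor any descendant is in the conditioning set).
  P5: blocked at collider W (neither it nor any descendant is in the conditioning set).
  P6: blocked at collider R (neither it nor any descendant is in the conditioning set).
The empty set is therefore the unique smallest valid set.

{}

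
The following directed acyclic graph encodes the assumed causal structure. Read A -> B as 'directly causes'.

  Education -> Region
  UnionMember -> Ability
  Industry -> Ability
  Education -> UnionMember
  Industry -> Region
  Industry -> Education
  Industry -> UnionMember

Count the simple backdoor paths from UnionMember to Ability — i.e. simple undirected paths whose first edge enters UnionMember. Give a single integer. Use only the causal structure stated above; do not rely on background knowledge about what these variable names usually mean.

A backdoor path from UnionMember to Ability is any simple undirected path whose first edge points into UnionMember (i.e. leaves UnionMember via a parent).
Parents of UnionMember: {Education, Industry}.
Enumerating:
  P1: UnionMember <- Industry -> Ability
  P2: UnionMember <- Education <- Industry -> Ability
  P3: UnionMember <- Education -> Region <- Industry -> Ability
That exhausts the simple backdoor paths. Count: 3.

3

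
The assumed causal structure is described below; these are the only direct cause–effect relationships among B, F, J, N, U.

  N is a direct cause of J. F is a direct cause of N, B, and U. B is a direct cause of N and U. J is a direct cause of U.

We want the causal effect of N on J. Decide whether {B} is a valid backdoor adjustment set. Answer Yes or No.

Yes

Backdoor paths from N to J (paths whose first edge points into N):
  P1: N <- F -> B -> U <- J
  P2: N <- F -> U <- J
  P3: N <- B <- F -> U <- J
  P4: N <- B -> U <- J
Condition 1 (no descendant of N in the set): holds — descendants of N are {J, U}; none are in {B}.
Condition 2 (every backdoor path blocked by {B}):
  P1: blocked at chain node B ∈ conditioning set.
  P2: blocked at collider U (neither it nor any descendant is in the conditioning set).
  P3: blocked at chain node B ∈ conditioning set.
  P4: blocked at fork node B ∈ conditioning set.
{B} satisfies the backdoor criterion.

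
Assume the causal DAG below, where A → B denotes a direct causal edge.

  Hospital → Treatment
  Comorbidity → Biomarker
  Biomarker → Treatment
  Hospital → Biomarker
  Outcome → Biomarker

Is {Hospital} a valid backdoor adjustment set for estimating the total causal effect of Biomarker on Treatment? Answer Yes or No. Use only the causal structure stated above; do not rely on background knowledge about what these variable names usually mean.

Yes

Backdoor paths from Biomarker to Treatment (paths whose first edge points into Biomarker):
  P1: Biomarker <- Hospital -> Treatment
Condition 1 (no descendant of Biomarker in the set): holds — descendants of Biomarker are {Treatment}; none are in {Hospital}.
Condition 2 (every backdoor path blocked by {Hospital}):
  P1: blocked at fork node Hospital ∈ conditioning set.
{Hospital} satisfies the backdoor criterion.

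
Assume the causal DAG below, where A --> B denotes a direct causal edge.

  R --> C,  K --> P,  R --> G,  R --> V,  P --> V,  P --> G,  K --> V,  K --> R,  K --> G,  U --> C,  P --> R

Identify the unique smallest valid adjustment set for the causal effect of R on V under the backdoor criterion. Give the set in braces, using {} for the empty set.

{K, P}

Variables eligible for adjustment (non-descendants of R, excluding R and V): {K, P, U}.
Backdoor paths from R to V:
  P1: R <- K -> P -> V
  P2: R <- K -> G <- P -> V
  P3: R <- K -> V
  P4: R <- P <- K -> V
  P5: R <- P -> G <- K -> V
  P6: R <- P -> V
The empty set is not sufficient: P1 (R <- K -> P -> V) has no collider blocking it and no conditioned non-collider, so it is open.
Try {K, P}:
  P1: blocked at fork node K ∈ conditioning set.
  P2: blocked at fork node K ∈ conditioning set.
  P3: blocked at fork node K ∈ conditioning set.
  P4: blocked at chain node P ∈ conditioning set.
  P5: blocked at fork node P ∈ conditioning set.
  P6: blocked at fork node P ∈ conditioning set.
{K, P} contains no descendant of R and blocks every backdoor path.
Every element of {K, P} is needed (dropping K leaves P3 open; dropping P leaves P6 open), so no proper subset is valid.
Among all size-2 subsets of the eligible variables, only {K, P} blocks every backdoor path, so it is the unique smallest valid adjustment set.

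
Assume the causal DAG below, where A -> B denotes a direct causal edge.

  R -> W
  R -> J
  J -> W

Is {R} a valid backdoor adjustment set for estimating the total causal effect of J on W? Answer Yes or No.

Backdoor paths from J to W (paths whose first edge points into J):
  P1: J <- R -> W
Condition 1 (no descendant of J in the set): holds — descendants of J are {W}; none are in {R}.
Condition 2 (every backdoor path blocked by {R}):
  P1: blocked at fork node R ∈ conditioning set.
{R} satisfies the backdoor criterion.

Yes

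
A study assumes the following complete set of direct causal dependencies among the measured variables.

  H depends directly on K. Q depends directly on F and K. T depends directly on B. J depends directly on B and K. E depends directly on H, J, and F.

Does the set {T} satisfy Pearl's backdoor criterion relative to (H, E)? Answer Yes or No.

Backdoor paths from H to E (paths whose first edge points into H):
  P1: H <- K -> J -> E
  P2: H <- K -> Q <- F -> E
Condition 1 (no descendant of H in the set): holds — descendants of H are {E}; none are in {T}.
Condition 2 (every backdoor path blocked by {T}):
  P1: open — no interior node is in the conditioning set.
  P2: blocked at collider Q (neither it nor any descendant is in the conditioning set).
{T} does not satisfy the backdoor criterion.

No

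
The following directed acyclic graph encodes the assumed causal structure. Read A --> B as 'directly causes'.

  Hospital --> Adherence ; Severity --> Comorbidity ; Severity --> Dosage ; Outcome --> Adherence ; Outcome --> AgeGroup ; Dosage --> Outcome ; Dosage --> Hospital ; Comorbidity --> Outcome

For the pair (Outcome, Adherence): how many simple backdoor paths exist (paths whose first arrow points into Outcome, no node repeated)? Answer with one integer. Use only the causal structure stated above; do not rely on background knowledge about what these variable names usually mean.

A backdoor path from Outcome to Adherence is any simple undirected path whose first edge points into Outcome (i.e. leaves Outcome via a parent).
Parents of Outcome: {Comorbidity, Dosage}.
Enumerating:
  P1: Outcome <- Dosage -> Hospital -> Adherence
  P2: Outcome <- Comorbidity <- Severity -> Dosage -> Hospital -> Adherence
That exhausts the simple backdoor paths. Count: 2.

2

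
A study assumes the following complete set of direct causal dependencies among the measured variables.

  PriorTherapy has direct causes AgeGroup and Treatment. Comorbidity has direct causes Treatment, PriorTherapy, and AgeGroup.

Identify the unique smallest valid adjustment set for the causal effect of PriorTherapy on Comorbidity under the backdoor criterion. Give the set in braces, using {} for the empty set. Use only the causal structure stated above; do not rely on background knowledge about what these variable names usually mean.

Variables eligible for adjustment (non-descendants of PriorTherapy, excluding PriorTherapy and Comorbidity): {AgeGroup, Treatment}.
Backdoor paths from PriorTherapy to Comorbidity:
  P1: PriorTherapy <- Treatment -> Comorbidity
  P2: PriorTherapy <- AgeGroup -> Comorbidity
The empty set is not sufficient: P1 (PriorTherapy <- Treatment -> Comorbidity) has no collider blocking it and no conditioned non-collider, so it is open.
Try {AgeGroup, Treatment}:
  P1: blocked at fork node Treatment ∈ conditioning set.
  P2: blocked at fork node AgeGroup ∈ conditioning set.
{AgeGroup, Treatment} contains no descendant of PriorTherapy and blocks every backdoor path.
Every element of {AgeGroup, Treatment} is needed (dropping AgeGroup leaves P2 open; dropping Treatment leaves P1 open), so no proper subset is valid.
Among all size-2 subsets of the eligible variables, only {AgeGroup, Treatment} blocks every backdoor path, so it is the unique smallest valid adjustment set.

{AgeGroup, Treatment}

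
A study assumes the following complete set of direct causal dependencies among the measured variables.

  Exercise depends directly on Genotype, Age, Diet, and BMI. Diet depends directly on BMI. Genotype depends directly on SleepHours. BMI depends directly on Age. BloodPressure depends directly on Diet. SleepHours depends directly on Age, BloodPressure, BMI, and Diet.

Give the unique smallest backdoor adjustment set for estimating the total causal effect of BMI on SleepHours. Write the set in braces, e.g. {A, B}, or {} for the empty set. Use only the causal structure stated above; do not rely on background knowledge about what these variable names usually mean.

{Age}

Variables eligible for adjustment (non-descendants of BMI, excluding BMI and SleepHours): {Age}.
Backdoor paths from BMI to SleepHours:
  P1: BMI <- Age -> SleepHours
  P2: BMI <- Age -> Exercise <- Diet -> BloodPressure -> SleepHours
  P3: BMI <- Age -> Exercise <- Diet -> SleepHours
  P4: BMI <- Age -> Exercise <- Genotype <- SleepHours
The empty set is not sufficient: P1 (BMI <- Age -> SleepHours) has no collider blocking it and no conditioned non-collider, so it is open.
Try {Age}:
  P1: blocked at fork node Age ∈ conditioning set.
  P2: blocked at fork node Age ∈ conditioning set.
  P3: blocked at fork node Age ∈ conditioning set.
  P4: blocked at fork node Age ∈ conditioning set.
{Age} contains no descendant of BMI and blocks every backdoor path.
{Age} is the unique smallest valid adjustment set.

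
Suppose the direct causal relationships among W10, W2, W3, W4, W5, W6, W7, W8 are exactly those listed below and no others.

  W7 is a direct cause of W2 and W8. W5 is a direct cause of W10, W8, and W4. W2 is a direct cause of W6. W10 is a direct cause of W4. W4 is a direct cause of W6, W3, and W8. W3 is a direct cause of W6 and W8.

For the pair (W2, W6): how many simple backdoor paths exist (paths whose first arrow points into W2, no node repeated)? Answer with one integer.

8

A backdoor path from W2 to W6 is any simple undirected path whose first edge points into W2 (i.e. leaves W2 via a parent).
Parents of W2: {W7}.
Enumerating:
  P1: W2 <- W7 -> W8 <- W5 -> W10 -> W4 -> W3 -> W6
  P2: W2 <- W7 -> W8 <- W5 -> W10 -> W4 -> W6
  P3: W2 <- W7 -> W8 <- W5 -> W4 -> W3 -> W6
  P4: W2 <- W7 -> W8 <- W5 -> W4 -> W6
  P5: W2 <- W7 -> W8 <- W4 -> W3 -> W6
  P6: W2 <- W7 -> W8 <- W4 -> W6
  P7: W2 <- W7 -> W8 <- W3 <- W4 -> W6
  P8: W2 <- W7 -> W8 <- W3 -> W6
That exhausts the simple backdoor paths. Count: 8.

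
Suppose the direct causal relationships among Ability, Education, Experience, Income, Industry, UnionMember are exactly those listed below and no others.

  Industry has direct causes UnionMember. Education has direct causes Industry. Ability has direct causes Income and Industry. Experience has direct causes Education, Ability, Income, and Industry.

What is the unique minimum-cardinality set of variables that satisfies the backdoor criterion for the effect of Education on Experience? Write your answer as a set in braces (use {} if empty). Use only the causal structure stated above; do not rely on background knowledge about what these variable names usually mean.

Variables eligible for adjustment (non-descendants of Education, excluding Education and Experience): {Ability, Income, Industry, UnionMember}.
Backdoor paths from Education to Experience:
  P1: Education <- Industry -> Ability <- Income -> Experience
  P2: Education <- Industry -> Ability -> Experience
  P3: Education <- Industry -> Experience
The empty set is not sufficient: P2 (Education <- Industry -> Ability -> Experience) has no collider blocking it and no conditioned non-collider, so it is open.
Try {Industry}:
  P1: blocked at fork node Industry ∈ conditioning set.
  P2: blocked at fork node Industry ∈ conditioning set.
  P3: blocked at fork node Industry ∈ conditioning set.
{Industry} contains no descendant of Education and blocks every backdoor path.
No other singleton works — e.g. {Income} leaves P2 open — so {Industry} is the unique smallest valid adjustment set.

{Industry}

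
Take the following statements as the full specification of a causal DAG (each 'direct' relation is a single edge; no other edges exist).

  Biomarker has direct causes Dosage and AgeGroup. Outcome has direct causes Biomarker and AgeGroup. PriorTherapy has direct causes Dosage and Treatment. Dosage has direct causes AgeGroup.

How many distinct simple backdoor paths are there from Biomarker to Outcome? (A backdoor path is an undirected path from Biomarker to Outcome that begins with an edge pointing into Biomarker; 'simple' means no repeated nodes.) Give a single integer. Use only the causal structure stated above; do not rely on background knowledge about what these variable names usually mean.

2

A backdoor path from Biomarker to Outcome is any simple undirected path whose first edge points into Biomarker (i.e. leaves Biomarker via a parent).
Parents of Biomarker: {AgeGroup, Dosage}.
Enumerating:
  P1: Biomarker <- AgeGroup -> Outcome
  P2: Biomarker <- Dosage <- AgeGroup -> Outcome
That exhausts the simple backdoor paths. Count: 2.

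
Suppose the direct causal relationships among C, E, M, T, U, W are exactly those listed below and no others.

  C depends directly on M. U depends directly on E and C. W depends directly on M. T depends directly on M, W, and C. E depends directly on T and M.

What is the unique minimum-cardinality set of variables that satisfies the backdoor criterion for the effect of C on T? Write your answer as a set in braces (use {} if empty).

{M}

Variables eligible for adjustment (non-descendants of C, excluding C and T): {M, W}.
Backdoor paths from C to T:
  P1: C <- M -> W -> T
  P2: C <- M -> T
  P3: C <- M -> E <- T
The empty set is not sufficient: P1 (C <- M -> W -> T) has no collider blocking it and no conditioned non-collider, so it is open.
Try {M}:
  P1: blocked at fork node M ∈ conditioning set.
  P2: blocked at fork node M ∈ conditioning set.
  P3: blocked at fork node M ∈ conditioning set.
{M} contains no descendant of C and blocks every backdoor path.
No other singleton works — e.g. {W} leaves P2 open — so {M} is the unique smallest valid adjustment set.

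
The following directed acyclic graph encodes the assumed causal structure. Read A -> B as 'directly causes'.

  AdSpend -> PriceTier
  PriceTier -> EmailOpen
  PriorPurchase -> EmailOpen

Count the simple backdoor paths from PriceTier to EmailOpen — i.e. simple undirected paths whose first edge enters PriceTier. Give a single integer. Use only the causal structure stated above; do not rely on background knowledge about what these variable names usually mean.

0

A backdoor path from PriceTier to EmailOpen is any simple undirected path whose first edge points into PriceTier (i.e. leaves PriceTier via a parent).
Parents of PriceTier: {AdSpend}.
No simple path from any parent of PriceTier reaches EmailOpen without revisiting PriceTier, so there are no backdoor paths.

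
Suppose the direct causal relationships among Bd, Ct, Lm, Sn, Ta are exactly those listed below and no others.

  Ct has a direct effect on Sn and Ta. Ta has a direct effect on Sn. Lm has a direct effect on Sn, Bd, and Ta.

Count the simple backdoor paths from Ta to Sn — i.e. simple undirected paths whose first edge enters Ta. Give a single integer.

2

A backdoor path from Ta to Sn is any simple undirected path whose first edge points into Ta (i.e. leaves Ta via a parent).
Parents of Ta: {Ct, Lm}.
Enumerating:
  P1: Ta <- Lm -> Sn
  P2: Ta <- Ct -> Sn
That exhausts the simple backdoor paths. Count: 2.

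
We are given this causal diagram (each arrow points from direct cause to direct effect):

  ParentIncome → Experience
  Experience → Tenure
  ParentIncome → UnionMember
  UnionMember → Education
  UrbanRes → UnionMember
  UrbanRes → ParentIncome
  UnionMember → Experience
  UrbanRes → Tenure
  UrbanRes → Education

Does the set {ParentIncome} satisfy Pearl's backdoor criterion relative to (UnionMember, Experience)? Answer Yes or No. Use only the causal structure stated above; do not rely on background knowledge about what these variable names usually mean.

Backdoor paths from UnionMember to Experience (paths whose first edge points into UnionMember):
  P1: UnionMember <- UrbanRes -> ParentIncome -> Experience
  P2: UnionMember <- UrbanRes -> Tenure <- Experience
  P3: UnionMember <- ParentIncome <- UrbanRes -> Tenure <- Experience
  P4: UnionMember <- ParentIncome -> Experience
Condition 1 (no descendant of UnionMember in the set): holds — descendants of UnionMember are {Education, Experience, Tenure}; none are in {ParentIncome}.
Condition 2 (every backdoor path blocked by {ParentIncome}):
  P1: blocked at chain node ParentIncome ∈ conditioning set.
  P2: blocked at collider Tenure (neither it nor any descendant is in the conditioning set).
  P3: blocked at chain node ParentIncome ∈ conditioning set.
  P4: blocked at fork node ParentIncome ∈ conditioning set.
{ParentIncome} satisfies the backdoor criterion.

Yes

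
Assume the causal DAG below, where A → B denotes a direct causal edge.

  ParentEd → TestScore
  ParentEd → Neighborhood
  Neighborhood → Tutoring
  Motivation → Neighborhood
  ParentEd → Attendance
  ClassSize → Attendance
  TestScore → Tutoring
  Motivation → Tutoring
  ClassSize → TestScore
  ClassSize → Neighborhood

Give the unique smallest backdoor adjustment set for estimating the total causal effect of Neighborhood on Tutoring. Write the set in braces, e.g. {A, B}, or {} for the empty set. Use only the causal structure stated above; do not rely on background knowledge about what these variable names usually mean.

Variables eligible for adjustment (non-descendants of Neighborhood, excluding Neighborhood and Tutoring): {Attendance, ClassSize, Motivation, ParentEd, TestScore}.
Backdoor paths from Neighborhood to Tutoring:
  P1: Neighborhood <- ParentEd -> TestScore -> Tutoring
  P2: Neighborhood <- ParentEd -> Attendance <- ClassSize -> TestScore -> Tutoring
  P3: Neighborhood <- ClassSize -> TestScore -> Tutoring
  P4: Neighborhood <- ClassSize -> Attendance <- ParentEd -> TestScore -> Tutoring
  P5: Neighborhood <- Motivation -> Tutoring
The empty set is not sufficient: P1 (Neighborhood <- ParentEd -> TestScore -> Tutoring) has no collider blocking it and no conditioned non-collider, so it is open.
Try {Motivation, TestScore}:
  P1: blocked at chain node TestScore ∈ conditioning set.
  P2: blocked at collider Attendance (neither it nor any descendant is in the conditioning set).
  P3: blocked at chain node TestScore ∈ conditioning set.
  P4: blocked at collider Attendance (neither it nor any descendant is in the conditioning set).
  P5: blocked at fork node Motivation ∈ conditioning set.
{Motivation, TestScore} contains no descendant of Neighborhood and blocks every backdoor path.
Every element of {Motivation, TestScore} is needed (dropping Motivation leaves P5 open; dropping TestScore leaves P1 open), so no proper subset is valid.
Among all size-2 subsets of the eligible variables, only {Motivation, TestScore} blocks every backdoor path, so it is the unique smallest valid adjustment set.

{Motivation, TestScore}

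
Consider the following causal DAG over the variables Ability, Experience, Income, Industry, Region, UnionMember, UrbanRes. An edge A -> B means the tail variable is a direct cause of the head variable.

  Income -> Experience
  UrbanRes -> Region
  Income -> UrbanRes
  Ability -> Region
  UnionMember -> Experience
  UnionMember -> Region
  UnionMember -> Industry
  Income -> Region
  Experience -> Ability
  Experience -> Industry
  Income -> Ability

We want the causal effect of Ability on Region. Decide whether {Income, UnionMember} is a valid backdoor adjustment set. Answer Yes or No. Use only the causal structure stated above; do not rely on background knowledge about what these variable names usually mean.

Yes

Backdoor paths from Ability to Region (paths whose first edge points into Ability):
  P1: Ability <- Income -> Experience <- UnionMember -> Region
  P2: Ability <- Income -> Experience -> Industry <- UnionMember -> Region
  P3: Ability <- Income -> UrbanRes -> Region
  P4: Ability <- Income -> Region
  P5: Ability <- Experience <- UnionMember -> Region
  P6: Ability <- Experience <- Income -> UrbanRes -> Region
  P7: Ability <- Experience <- Income -> Region
  P8: Ability <- Experience -> Industry <- UnionMember -> Region
Condition 1 (no descendant of Ability in the set): holds — descendants of Ability are {Region}; none are in {Income, UnionMember}.
Condition 2 (every backdoor path blocked by {Income, UnionMember}):
  P1: blocked at fork node Income ∈ conditioning set.
  P2: blocked at fork node Income ∈ conditioning set.
  P3: blocked at fork node Income ∈ conditioning set.
  P4: blocked at fork node Income ∈ conditioning set.
  P5: blocked at fork node UnionMember ∈ conditioning set.
  P6: blocked at fork node Income ∈ conditioning set.
  P7: blocked at fork node Income ∈ conditioning set.
  P8: blocked at collider Industry (neither it nor any descendant is in the conditioning set).
{Income, UnionMember} satisfies the backdoor criterion.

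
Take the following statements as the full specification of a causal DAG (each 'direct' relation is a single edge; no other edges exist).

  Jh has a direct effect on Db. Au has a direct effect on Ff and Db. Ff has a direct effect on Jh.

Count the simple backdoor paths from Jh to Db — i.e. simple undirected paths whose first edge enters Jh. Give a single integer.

A backdoor path from Jh to Db is any simple undirected path whose first edge points into Jh (i.e. leaves Jh via a parent).
Parents of Jh: {Ff}.
Enumerating:
  P1: Jh <- Ff <- Au -> Db
That exhausts the simple backdoor paths. Count: 1.

1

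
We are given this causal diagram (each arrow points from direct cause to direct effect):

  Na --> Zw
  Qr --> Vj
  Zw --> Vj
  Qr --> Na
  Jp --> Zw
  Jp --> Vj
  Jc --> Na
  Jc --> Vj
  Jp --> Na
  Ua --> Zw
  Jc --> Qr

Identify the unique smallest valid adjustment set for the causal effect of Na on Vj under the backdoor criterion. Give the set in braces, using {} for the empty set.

Variables eligible for adjustment (non-descendants of Na, excluding Na and Vj): {Jc, Jp, Qr, Ua}.
Backdoor paths from Na to Vj:
  P1: Na <- Jc -> Qr -> Vj
  P2: Na <- Jc -> Vj
  P3: Na <- Qr <- Jc -> Vj
  P4: Na <- Qr -> Vj
  P5: Na <- Jp -> Zw -> Vj
  P6: Na <- Jp -> Vj
The empty set is not sufficient: P1 (Na <- Jc -> Qr -> Vj) has no collider blocking it and no conditioned non-collider, so it is open.
Try {Jc, Jp, Qr}:
  P1: blocked at fork node Jc ∈ conditioning set.
  P2: blocked at fork node Jc ∈ conditioning set.
  P3: blocked at chain node Qr ∈ conditioning set.
  P4: blocked at fork node Qr ∈ conditioning set.
  P5: blocked at fork node Jp ∈ conditioning set.
  P6: blocked at fork node Jp ∈ conditioning set.
{Jc, Jp, Qr} contains no descendant of Na and blocks every backdoor path.
Every element of {Jc, Jp, Qr} is needed (dropping Jc leaves P2 open; dropping Jp leaves P5 open; dropping Qr leaves P4 open), so no proper subset is valid.
Among all size-3 subsets of the eligible variables, only {Jc, Jp, Qr} blocks every backdoor path, so it is the unique smallest valid adjustment set.

{Jc, Jp, Qr}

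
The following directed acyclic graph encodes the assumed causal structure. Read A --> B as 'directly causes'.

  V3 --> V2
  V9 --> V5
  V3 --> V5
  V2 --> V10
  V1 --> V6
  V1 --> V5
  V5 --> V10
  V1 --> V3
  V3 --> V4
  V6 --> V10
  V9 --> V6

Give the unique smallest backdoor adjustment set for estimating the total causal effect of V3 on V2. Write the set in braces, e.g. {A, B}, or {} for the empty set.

{}

Variables eligible for adjustment (non-descendants of V3, excluding V3 and V2): {V1, V6, V9}.
Backdoor paths from V3 to V2:
  P1: V3 <- V1 -> V5 <- V9 -> V6 -> V10 <- V2
  P2: V3 <- V1 -> V5 -> V10 <- V2
  P3: V3 <- V1 -> V6 <- V9 -> V5 -> V10 <- V2
  P4: V3 <- V1 -> V6 -> V10 <- V2
Each backdoor path contains an unconditioned collider, so every path is already blocked with the empty conditioning set:
  P1: blocked at collider V5 (neither it nor any descendant is in the conditioning set).
  P2: blocked at collider V10 (neither it nor any descendant is in the conditioning set).
  P3: blocked at collider V6 (neither it nor any descendant is in the conditioning set).
  P4: blocked at collider V10 (neither it nor any descendant is in the conditioning set).
The empty set is therefore the unique smallest valid set.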